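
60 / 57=20 / 19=1.05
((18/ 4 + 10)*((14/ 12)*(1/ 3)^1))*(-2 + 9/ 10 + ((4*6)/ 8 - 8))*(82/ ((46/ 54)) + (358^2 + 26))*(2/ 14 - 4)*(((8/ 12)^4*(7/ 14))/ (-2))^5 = -222702212096/ 44553356235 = -5.00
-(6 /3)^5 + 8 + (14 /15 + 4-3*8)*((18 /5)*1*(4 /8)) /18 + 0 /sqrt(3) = -1943 /75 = -25.91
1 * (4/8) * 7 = 7/2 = 3.50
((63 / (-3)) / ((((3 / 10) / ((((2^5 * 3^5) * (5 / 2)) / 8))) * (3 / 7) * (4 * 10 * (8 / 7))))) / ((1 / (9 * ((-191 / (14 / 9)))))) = 307021995 / 32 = 9594437.34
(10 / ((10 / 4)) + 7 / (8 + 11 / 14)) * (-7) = -4130 / 123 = -33.58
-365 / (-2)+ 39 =443 / 2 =221.50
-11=-11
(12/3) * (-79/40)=-79/10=-7.90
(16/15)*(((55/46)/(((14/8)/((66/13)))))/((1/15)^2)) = 1742400/2093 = 832.49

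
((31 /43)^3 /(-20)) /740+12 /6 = 2353377409 /1176703600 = 2.00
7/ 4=1.75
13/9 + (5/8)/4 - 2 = -115/288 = -0.40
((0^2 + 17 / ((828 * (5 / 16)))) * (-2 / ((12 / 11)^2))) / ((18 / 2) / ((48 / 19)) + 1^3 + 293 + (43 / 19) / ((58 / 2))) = -9067256 / 24442550685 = -0.00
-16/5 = -3.20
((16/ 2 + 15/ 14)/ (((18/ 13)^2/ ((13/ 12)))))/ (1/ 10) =51.26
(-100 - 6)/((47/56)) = -5936/47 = -126.30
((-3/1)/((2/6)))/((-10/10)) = 9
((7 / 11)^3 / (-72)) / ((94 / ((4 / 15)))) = -343 / 33780780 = -0.00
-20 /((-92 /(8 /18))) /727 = 20 /150489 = 0.00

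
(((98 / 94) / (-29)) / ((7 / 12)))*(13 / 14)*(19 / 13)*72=-8208 / 1363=-6.02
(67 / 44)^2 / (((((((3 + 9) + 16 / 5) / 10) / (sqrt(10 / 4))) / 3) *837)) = 112225 *sqrt(10) / 41050944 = 0.01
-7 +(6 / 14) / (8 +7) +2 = -174 / 35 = -4.97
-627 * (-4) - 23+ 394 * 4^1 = 4061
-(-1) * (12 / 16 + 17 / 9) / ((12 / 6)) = 95 / 72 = 1.32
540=540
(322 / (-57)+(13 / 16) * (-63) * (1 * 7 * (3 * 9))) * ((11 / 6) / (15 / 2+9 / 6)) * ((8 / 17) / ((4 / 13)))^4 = -2773576674869 / 257077638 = -10788.87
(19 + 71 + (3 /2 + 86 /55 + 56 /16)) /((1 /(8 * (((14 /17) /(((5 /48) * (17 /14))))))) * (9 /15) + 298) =133242368 /411208215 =0.32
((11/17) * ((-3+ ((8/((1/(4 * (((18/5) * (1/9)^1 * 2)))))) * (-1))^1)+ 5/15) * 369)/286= -26076/1105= -23.60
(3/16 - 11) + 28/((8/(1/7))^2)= -605/56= -10.80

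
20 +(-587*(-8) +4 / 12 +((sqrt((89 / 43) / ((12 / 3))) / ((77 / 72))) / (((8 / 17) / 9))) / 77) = 1377*sqrt(3827) / 509894 +14149 / 3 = 4716.50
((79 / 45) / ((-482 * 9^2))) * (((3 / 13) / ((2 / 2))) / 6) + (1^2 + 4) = 228395621 / 45679140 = 5.00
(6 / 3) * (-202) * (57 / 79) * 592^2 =-8070484992 / 79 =-102158037.87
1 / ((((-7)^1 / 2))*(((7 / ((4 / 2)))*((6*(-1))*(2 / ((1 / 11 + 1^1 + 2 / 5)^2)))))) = 6724 / 444675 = 0.02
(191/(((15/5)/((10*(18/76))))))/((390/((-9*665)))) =-60165/26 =-2314.04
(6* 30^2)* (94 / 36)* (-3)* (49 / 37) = -2072700 / 37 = -56018.92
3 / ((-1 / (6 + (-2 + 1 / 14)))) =-171 / 14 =-12.21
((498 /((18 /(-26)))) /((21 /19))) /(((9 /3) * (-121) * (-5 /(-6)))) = 82004 /38115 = 2.15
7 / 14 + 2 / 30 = 17 / 30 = 0.57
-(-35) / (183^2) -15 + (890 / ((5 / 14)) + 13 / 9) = 27666887 / 11163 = 2478.45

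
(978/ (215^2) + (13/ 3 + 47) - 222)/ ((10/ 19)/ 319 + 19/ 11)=-143429116226/ 1453175325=-98.70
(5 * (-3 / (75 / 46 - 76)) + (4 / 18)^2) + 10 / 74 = 3959743 / 10252737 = 0.39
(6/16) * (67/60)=0.42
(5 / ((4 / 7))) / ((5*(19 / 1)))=7 / 76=0.09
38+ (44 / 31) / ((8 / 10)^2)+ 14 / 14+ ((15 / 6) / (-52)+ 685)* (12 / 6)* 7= 7762219 / 806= 9630.54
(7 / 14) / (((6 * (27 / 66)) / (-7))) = -77 / 54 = -1.43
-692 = -692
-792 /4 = -198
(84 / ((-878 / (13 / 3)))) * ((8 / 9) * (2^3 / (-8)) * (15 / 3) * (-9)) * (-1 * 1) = 7280 / 439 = 16.58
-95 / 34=-2.79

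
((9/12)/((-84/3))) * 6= -9/56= -0.16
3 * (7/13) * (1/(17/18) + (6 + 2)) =3234/221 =14.63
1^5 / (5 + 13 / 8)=8 / 53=0.15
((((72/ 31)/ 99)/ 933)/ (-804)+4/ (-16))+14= 3517181407/ 255795012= 13.75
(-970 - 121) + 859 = -232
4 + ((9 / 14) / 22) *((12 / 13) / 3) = 4013 / 1001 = 4.01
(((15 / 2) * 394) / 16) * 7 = 1292.81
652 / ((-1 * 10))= -326 / 5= -65.20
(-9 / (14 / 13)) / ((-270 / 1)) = 13 / 420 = 0.03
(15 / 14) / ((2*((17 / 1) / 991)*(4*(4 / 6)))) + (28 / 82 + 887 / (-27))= -87679447 / 4215456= -20.80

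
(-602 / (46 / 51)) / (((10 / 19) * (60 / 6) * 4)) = -291669 / 9200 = -31.70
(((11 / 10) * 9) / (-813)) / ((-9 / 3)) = 11 / 2710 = 0.00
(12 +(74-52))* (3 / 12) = 17 / 2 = 8.50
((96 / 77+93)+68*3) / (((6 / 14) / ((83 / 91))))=635365 / 1001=634.73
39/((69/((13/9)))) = 169/207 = 0.82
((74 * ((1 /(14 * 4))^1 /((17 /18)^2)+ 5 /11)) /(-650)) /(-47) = 781477 /679829150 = 0.00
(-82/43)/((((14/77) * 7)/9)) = -4059/301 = -13.49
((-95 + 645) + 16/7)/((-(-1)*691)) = 3866/4837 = 0.80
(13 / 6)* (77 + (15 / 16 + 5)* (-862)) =-174759 / 16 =-10922.44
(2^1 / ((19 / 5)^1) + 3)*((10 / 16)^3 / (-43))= -8375 / 418304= -0.02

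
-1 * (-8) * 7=56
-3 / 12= -1 / 4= -0.25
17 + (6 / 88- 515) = -21909 / 44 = -497.93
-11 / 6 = -1.83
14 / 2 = 7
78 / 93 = 26 / 31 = 0.84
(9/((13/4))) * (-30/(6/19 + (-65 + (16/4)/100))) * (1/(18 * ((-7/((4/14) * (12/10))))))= -34200/9779861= -0.00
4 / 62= 2 / 31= 0.06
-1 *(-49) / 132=49 / 132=0.37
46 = 46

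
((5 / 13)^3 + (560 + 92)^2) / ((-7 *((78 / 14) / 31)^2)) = -2094235318217 / 1113879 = -1880128.20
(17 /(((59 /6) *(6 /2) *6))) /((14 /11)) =187 /2478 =0.08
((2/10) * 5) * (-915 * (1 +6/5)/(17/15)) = -30195/17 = -1776.18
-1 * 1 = -1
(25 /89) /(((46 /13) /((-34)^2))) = 187850 /2047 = 91.77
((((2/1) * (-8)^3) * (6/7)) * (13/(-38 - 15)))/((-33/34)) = -221.81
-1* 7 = -7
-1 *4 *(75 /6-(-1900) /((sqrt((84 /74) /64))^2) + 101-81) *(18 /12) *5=-22502825 /7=-3214689.29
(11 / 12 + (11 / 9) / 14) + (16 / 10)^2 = 22453 / 6300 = 3.56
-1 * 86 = -86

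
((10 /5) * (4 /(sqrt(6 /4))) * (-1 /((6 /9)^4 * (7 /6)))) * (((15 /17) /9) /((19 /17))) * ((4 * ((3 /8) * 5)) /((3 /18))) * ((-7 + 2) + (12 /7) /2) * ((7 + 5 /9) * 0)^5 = 0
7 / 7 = 1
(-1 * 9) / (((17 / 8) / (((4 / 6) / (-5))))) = 48 / 85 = 0.56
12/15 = 0.80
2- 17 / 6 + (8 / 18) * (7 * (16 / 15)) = 671 / 270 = 2.49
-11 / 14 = -0.79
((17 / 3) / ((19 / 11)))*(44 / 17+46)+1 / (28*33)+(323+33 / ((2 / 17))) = 13393553 / 17556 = 762.90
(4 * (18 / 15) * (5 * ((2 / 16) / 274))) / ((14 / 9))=27 / 3836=0.01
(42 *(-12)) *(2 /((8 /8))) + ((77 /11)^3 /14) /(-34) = -68593 /68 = -1008.72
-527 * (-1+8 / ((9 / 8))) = -28985 / 9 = -3220.56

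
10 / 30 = 0.33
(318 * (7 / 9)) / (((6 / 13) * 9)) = 4823 / 81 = 59.54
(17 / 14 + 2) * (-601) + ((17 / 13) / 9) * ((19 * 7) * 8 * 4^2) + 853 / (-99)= 9606671 / 18018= 533.17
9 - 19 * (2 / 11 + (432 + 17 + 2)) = -94198 / 11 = -8563.45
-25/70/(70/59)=-0.30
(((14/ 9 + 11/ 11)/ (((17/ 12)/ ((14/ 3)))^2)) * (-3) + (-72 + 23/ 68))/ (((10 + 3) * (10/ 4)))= -107407/ 22542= -4.76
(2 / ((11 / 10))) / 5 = 4 / 11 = 0.36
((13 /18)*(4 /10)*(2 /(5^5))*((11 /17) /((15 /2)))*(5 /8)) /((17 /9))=143 /27093750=0.00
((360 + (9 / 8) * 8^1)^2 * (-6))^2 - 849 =667433444307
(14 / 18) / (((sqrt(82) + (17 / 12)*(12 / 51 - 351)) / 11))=-0.02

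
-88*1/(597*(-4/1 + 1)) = 88/1791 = 0.05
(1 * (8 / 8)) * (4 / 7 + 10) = 74 / 7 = 10.57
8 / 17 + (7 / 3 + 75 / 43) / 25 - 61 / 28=-1.54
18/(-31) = -18/31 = -0.58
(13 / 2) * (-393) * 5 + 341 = -24863 / 2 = -12431.50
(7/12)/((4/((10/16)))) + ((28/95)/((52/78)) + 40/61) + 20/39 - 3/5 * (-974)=586.10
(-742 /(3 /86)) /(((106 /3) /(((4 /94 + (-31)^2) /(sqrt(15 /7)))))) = -27191738* sqrt(105) /705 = -395223.26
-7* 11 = -77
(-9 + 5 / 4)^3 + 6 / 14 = -208345 / 448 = -465.06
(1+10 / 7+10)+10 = 157 / 7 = 22.43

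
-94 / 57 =-1.65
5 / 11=0.45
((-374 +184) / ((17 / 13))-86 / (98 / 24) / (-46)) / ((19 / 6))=-16649508 / 364021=-45.74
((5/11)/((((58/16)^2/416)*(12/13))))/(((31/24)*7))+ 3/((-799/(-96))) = 3343585376/1603966133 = 2.08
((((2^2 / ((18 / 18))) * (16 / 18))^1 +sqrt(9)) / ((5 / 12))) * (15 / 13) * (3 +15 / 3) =1888 / 13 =145.23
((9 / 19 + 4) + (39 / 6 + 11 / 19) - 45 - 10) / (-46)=1651 / 1748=0.94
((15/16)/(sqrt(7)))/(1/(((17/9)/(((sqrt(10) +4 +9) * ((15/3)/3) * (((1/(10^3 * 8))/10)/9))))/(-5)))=-663000 * sqrt(7)/371 +51000 * sqrt(70)/371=-3578.00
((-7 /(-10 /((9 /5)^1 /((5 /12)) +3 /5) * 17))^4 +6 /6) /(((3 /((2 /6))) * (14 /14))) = 326803463075041 /2936285156250000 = 0.11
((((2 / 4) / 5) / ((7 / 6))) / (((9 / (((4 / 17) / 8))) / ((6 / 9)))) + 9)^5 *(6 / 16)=22145.67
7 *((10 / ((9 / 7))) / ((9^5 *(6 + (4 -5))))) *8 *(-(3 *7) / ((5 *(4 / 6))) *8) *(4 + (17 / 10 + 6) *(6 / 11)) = -900032 / 1476225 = -0.61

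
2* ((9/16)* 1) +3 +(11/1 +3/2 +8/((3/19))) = 1615/24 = 67.29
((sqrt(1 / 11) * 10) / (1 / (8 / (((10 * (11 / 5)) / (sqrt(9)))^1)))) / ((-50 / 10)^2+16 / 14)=280 * sqrt(11) / 7381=0.13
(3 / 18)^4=1 / 1296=0.00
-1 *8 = -8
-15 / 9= -5 / 3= -1.67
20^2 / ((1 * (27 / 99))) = 4400 / 3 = 1466.67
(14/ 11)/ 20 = 7/ 110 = 0.06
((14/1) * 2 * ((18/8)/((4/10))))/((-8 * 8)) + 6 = 453/128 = 3.54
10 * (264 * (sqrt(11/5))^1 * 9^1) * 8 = 38016 * sqrt(55) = 281934.20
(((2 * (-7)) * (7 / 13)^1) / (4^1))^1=-49 / 26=-1.88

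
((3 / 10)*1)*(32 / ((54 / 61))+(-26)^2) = 9614 / 45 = 213.64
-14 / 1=-14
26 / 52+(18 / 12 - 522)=-520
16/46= 8/23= 0.35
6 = 6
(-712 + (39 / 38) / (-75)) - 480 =-1132413 / 950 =-1192.01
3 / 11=0.27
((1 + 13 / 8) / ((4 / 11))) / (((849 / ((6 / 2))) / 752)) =19.18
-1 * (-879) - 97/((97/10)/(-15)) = 1029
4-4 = 0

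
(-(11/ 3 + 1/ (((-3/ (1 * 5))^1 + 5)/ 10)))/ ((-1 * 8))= 49/ 66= 0.74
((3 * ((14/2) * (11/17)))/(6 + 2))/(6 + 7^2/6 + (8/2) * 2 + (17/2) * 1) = 693/12512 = 0.06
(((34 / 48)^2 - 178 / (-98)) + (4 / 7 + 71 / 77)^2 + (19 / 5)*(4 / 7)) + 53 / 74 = 4698191969 / 631794240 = 7.44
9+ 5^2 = 34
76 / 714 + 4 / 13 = 1922 / 4641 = 0.41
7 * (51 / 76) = 357 / 76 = 4.70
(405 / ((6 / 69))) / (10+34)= 9315 / 88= 105.85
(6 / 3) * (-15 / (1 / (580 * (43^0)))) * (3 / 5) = -10440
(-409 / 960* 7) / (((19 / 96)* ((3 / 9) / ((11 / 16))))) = -94479 / 3040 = -31.08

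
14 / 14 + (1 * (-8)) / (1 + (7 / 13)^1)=-21 / 5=-4.20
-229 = -229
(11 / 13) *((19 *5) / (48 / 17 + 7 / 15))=266475 / 10907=24.43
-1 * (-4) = 4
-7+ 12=5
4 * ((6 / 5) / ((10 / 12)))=144 / 25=5.76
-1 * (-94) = 94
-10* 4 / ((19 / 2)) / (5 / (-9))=144 / 19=7.58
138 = 138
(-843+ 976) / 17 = 133 / 17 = 7.82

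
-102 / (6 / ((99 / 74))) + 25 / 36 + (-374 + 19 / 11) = -5777599 / 14652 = -394.32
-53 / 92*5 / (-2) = 265 / 184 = 1.44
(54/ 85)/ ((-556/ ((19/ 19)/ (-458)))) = 27/ 10822540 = 0.00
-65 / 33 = -1.97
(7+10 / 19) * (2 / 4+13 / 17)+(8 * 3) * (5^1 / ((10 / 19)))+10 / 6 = 239.19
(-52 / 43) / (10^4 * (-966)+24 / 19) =247 / 1973054742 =0.00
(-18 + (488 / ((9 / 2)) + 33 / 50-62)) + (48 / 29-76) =-590387 / 13050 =-45.24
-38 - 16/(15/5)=-130/3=-43.33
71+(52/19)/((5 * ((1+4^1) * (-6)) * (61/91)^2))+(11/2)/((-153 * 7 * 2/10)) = 268550193341/3785931450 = 70.93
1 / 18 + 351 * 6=37909 / 18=2106.06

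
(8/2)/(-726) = -2/363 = -0.01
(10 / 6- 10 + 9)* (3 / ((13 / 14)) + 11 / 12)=647 / 234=2.76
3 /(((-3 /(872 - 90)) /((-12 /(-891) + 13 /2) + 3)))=-2209541 /297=-7439.53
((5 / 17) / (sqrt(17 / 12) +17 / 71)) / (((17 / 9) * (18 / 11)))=-23430 / 1397893 +277255 * sqrt(51) / 23764181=0.07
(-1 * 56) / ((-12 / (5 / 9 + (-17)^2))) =36484 / 27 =1351.26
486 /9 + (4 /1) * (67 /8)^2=5353 /16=334.56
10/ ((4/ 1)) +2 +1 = 11/ 2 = 5.50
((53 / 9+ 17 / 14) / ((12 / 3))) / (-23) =-0.08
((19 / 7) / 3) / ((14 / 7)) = 0.45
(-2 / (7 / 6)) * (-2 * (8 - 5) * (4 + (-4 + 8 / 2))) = 288 / 7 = 41.14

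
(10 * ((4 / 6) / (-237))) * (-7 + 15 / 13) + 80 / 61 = 832160 / 563823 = 1.48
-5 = -5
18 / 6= 3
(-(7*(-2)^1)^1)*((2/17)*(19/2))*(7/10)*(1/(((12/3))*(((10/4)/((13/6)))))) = 12103/5100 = 2.37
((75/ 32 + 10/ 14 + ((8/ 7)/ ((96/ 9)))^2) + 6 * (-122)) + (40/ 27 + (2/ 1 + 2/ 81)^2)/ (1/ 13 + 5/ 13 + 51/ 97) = -9263831489767/ 12808121760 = -723.28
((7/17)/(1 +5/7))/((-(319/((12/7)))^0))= -49/204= -0.24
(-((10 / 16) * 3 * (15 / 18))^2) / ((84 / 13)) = -8125 / 21504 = -0.38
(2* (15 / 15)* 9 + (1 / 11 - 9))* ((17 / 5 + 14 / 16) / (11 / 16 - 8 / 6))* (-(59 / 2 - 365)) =-625860 / 31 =-20189.03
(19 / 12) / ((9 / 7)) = 1.23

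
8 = 8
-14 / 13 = -1.08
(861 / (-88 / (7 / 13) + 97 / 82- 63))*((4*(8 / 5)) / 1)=-5271616 / 215485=-24.46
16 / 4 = 4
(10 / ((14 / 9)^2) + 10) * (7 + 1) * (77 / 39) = 223.22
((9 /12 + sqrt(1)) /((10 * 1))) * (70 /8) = 49 /32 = 1.53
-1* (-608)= 608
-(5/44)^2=-25/1936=-0.01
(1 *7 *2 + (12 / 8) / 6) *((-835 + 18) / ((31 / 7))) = -325983 / 124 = -2628.90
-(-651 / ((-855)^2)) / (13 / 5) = 217 / 633555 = 0.00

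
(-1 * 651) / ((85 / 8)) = -5208 / 85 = -61.27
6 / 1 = 6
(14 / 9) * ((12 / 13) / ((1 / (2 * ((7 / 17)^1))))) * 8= 6272 / 663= 9.46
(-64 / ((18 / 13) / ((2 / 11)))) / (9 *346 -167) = -832 / 291753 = -0.00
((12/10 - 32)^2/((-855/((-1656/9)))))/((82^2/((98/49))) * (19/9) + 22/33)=1090936/37931125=0.03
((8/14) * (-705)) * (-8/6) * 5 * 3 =56400/7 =8057.14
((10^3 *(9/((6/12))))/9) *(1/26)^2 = 500/169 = 2.96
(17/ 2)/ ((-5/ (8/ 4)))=-17/ 5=-3.40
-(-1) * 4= 4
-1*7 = -7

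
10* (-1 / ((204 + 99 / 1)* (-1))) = 10 / 303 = 0.03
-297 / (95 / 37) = -10989 / 95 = -115.67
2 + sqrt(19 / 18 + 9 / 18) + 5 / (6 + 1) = sqrt(14) / 3 + 19 / 7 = 3.96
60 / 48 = 5 / 4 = 1.25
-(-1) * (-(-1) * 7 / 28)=1 / 4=0.25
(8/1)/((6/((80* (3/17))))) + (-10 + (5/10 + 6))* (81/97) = 52441/3298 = 15.90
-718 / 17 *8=-5744 / 17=-337.88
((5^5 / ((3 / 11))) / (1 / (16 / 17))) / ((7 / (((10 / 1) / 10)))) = 1540.62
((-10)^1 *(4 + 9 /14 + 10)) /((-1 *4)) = 1025 /28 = 36.61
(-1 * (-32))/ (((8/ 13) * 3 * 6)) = 26/ 9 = 2.89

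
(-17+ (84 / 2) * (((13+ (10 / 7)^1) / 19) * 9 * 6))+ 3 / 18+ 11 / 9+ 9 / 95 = 2918627 / 1710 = 1706.80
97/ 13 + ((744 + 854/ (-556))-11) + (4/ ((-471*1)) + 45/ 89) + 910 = 249879729569/ 151495266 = 1649.42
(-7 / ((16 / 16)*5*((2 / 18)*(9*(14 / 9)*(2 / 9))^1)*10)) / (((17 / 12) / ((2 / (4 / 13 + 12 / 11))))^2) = -14907321 / 36125000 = -0.41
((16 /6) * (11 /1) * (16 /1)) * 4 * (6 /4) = 2816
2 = 2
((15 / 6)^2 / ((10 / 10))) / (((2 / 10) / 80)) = 2500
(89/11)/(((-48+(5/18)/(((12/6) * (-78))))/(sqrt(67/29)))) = -0.26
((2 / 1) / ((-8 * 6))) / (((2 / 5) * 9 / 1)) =-5 / 432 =-0.01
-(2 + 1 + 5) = -8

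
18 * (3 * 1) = 54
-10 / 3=-3.33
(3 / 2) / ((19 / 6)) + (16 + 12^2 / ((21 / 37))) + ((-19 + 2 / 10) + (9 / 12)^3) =10717027 / 42560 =251.81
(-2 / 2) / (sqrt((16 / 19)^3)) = -19*sqrt(19) / 64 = -1.29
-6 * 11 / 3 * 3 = -66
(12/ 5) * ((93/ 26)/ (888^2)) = 31/ 2847520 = 0.00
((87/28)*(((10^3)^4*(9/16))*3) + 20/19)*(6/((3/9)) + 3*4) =20920781250004200/133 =157299107142888.72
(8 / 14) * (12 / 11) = 48 / 77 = 0.62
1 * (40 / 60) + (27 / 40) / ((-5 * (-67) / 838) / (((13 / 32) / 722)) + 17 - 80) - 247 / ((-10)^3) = 4838938297 / 5290138500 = 0.91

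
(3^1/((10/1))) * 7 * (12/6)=21/5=4.20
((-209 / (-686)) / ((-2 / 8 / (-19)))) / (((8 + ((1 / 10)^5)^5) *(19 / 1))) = 4180000000000000000000000000 / 27440000000000000000000000343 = 0.15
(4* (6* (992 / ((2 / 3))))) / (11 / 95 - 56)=-3392640 / 5309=-639.04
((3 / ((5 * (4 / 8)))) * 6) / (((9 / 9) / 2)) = 72 / 5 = 14.40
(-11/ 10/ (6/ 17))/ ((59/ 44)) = -2057/ 885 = -2.32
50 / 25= 2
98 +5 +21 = 124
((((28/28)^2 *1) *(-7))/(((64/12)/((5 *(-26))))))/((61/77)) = 215.38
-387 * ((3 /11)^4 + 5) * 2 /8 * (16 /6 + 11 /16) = -761038467 /468512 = -1624.37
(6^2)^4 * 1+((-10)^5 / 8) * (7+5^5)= -37470384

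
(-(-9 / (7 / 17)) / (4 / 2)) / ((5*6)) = 51 / 140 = 0.36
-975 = -975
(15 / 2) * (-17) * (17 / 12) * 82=-59245 / 4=-14811.25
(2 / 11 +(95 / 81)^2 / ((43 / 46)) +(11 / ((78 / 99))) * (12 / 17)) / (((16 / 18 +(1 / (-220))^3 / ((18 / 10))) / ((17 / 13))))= 1528090772560000 / 90254878964757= 16.93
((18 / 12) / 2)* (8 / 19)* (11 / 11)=0.32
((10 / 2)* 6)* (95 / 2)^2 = 135375 / 2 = 67687.50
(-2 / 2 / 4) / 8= -1 / 32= -0.03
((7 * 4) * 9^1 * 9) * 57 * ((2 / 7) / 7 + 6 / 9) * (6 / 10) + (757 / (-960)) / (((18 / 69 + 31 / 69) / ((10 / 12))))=5162679281 / 94080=54875.42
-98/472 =-49/236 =-0.21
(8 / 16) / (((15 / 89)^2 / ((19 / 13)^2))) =2859481 / 76050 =37.60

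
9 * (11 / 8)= 99 / 8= 12.38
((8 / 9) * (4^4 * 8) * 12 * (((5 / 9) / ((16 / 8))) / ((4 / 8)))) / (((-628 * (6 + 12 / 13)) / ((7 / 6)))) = -372736 / 114453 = -3.26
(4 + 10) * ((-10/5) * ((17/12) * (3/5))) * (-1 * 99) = 2356.20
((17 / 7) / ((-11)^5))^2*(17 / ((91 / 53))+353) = 0.00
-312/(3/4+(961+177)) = -1248/4555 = -0.27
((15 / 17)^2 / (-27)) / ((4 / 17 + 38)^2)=-1 / 50700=-0.00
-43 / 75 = -0.57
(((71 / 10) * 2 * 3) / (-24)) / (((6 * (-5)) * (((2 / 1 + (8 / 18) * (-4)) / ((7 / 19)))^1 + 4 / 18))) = 1491 / 20800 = 0.07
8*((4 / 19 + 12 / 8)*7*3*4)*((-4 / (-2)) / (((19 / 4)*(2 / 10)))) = 2419.94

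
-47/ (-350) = 47/ 350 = 0.13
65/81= 0.80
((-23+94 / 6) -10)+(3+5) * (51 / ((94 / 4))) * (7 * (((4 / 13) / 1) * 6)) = 207.03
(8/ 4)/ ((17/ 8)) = 16/ 17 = 0.94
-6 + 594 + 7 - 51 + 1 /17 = 9249 /17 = 544.06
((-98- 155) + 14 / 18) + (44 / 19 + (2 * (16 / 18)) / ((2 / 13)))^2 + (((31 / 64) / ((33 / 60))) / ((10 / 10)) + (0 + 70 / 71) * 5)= -19730536811 / 365395536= -54.00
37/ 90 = 0.41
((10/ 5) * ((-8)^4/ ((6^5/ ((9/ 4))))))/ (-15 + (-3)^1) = -32/ 243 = -0.13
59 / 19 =3.11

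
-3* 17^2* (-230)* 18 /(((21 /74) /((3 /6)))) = 44269020 /7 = 6324145.71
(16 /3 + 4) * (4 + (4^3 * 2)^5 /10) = 160345445904 /5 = 32069089180.80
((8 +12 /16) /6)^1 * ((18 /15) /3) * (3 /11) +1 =1.16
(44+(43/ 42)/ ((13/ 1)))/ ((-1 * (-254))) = 24067/ 138684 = 0.17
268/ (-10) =-134/ 5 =-26.80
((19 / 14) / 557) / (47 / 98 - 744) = -7 / 2136095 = -0.00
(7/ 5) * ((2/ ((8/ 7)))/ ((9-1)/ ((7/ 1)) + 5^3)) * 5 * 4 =343/ 883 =0.39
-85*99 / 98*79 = -664785 / 98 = -6783.52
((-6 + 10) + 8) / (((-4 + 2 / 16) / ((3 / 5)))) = -288 / 155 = -1.86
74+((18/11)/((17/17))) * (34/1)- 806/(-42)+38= 43157/231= 186.83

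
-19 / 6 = -3.17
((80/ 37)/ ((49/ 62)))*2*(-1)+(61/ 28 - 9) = -89149/ 7252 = -12.29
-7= -7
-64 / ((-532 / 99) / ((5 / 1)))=7920 / 133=59.55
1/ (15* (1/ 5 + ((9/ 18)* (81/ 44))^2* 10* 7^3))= 0.00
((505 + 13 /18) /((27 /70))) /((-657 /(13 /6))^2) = 53844245 /3776065452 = 0.01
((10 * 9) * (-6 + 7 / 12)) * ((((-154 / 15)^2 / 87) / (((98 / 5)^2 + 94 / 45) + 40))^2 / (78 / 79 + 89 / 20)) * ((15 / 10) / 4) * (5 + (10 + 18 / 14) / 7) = -3121618500 / 1738036200881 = -0.00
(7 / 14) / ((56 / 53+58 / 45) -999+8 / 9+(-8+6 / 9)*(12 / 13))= -31005 / 62167186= -0.00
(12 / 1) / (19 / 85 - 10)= -340 / 277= -1.23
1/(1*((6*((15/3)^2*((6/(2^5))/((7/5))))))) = 56/1125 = 0.05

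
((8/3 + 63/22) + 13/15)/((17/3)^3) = 0.04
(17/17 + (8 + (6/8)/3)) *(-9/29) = -333/116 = -2.87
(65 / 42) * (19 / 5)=247 / 42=5.88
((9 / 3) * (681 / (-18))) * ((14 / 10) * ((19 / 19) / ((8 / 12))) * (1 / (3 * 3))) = -1589 / 60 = -26.48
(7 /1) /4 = 7 /4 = 1.75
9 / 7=1.29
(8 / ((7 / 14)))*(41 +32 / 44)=7344 / 11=667.64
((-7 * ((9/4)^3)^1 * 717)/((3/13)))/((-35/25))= 11325015/64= 176953.36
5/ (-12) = -5/ 12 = -0.42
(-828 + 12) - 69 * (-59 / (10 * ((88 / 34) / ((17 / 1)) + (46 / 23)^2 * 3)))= -27481401 / 35120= -782.50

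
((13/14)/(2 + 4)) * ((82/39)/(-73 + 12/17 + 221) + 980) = 48310777/318528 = 151.67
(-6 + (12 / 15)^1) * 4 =-104 / 5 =-20.80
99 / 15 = 33 / 5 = 6.60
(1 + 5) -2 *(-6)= 18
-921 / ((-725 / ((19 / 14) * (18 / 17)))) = 1.83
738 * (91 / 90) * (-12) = -8954.40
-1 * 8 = -8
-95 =-95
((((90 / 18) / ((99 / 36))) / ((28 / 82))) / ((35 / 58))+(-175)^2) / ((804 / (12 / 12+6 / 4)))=27519385 / 288904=95.25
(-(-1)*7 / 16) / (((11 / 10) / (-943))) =-33005 / 88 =-375.06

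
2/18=1/9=0.11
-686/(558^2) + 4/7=620327/1089774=0.57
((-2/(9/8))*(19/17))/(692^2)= -19/4579137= -0.00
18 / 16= 9 / 8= 1.12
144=144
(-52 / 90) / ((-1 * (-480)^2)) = 13 / 5184000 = 0.00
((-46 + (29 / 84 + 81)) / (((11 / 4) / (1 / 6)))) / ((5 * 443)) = 2969 / 3069990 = 0.00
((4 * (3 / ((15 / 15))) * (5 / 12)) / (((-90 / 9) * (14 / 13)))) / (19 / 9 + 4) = -117 / 1540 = -0.08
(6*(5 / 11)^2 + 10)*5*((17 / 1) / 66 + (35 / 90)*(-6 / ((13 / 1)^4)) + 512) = 3283103563000 / 114044073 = 28788.02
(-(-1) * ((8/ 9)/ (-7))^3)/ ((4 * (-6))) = 0.00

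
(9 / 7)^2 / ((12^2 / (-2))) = -9 / 392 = -0.02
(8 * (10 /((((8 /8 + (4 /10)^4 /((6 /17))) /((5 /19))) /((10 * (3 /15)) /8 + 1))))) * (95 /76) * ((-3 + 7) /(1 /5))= 23437500 /38209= 613.40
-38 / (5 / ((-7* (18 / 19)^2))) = 4536 / 95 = 47.75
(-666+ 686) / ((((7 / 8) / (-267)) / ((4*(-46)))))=7860480 / 7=1122925.71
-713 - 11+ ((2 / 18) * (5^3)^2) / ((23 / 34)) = 381382 / 207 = 1842.43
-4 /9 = -0.44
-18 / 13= -1.38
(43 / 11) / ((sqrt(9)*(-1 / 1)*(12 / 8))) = -86 / 99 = -0.87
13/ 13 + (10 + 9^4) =6572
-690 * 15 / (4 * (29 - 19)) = -1035 / 4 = -258.75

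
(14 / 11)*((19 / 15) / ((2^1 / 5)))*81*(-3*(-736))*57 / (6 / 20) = 1506496320 / 11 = 136954210.91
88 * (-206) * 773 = -14012944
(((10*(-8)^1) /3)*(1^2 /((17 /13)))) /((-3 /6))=2080 /51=40.78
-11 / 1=-11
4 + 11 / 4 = 27 / 4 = 6.75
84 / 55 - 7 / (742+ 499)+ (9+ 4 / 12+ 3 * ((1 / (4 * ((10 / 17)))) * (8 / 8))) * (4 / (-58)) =18765209 / 23752740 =0.79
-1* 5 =-5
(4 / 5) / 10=2 / 25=0.08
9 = 9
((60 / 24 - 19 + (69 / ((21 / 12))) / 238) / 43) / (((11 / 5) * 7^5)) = -136065 / 13244218526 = -0.00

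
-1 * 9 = -9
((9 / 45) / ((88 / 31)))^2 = 961 / 193600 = 0.00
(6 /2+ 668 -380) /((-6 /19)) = -1843 /2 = -921.50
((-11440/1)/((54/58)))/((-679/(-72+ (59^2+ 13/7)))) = 7921101760/128331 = 61723.99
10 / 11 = 0.91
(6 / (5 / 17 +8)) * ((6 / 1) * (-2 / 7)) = -408 / 329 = -1.24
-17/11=-1.55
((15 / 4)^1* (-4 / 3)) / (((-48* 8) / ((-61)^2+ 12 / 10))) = 18611 / 384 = 48.47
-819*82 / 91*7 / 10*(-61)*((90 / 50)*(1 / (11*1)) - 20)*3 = -515703699 / 275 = -1875286.18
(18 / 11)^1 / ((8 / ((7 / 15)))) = 21 / 220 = 0.10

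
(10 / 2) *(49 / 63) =35 / 9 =3.89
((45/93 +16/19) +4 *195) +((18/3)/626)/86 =12387692285/15854702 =781.33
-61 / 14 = -4.36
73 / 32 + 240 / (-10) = -695 / 32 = -21.72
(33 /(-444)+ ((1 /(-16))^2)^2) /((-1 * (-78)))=-0.00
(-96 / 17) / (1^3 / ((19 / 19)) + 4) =-96 / 85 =-1.13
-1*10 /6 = -5 /3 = -1.67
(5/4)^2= 25/16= 1.56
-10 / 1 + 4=-6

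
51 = 51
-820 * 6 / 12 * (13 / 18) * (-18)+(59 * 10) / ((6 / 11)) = 19235 / 3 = 6411.67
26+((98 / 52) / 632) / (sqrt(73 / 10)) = 49 * sqrt(730) / 1199536+26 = 26.00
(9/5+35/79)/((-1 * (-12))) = 443/2370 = 0.19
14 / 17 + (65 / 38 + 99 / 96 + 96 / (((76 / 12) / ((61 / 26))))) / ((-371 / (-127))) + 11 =1243065865 / 49850528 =24.94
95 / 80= 1.19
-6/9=-0.67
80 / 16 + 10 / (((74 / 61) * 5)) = 246 / 37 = 6.65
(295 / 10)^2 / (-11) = -3481 / 44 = -79.11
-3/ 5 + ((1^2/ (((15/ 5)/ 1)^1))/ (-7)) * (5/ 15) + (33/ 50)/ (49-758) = -1377539/ 2233350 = -0.62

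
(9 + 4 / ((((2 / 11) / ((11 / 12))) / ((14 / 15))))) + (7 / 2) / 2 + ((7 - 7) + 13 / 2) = 6493 / 180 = 36.07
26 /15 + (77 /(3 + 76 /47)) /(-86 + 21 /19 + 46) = 1.30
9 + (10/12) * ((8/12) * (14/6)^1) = 278/27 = 10.30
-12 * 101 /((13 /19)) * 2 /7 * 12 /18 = -30704 /91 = -337.41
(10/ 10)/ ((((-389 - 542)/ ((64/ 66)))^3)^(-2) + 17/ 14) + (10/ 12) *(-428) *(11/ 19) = -23942723530006602107672829840644/ 116414603198203628054499386199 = -205.67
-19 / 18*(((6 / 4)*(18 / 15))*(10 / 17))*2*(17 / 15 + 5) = -3496 / 255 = -13.71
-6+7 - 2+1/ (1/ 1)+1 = 1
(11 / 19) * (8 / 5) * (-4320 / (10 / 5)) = -38016 / 19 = -2000.84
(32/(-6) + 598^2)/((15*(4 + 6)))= 536398/225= 2383.99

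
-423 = -423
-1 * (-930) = 930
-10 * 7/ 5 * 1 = -14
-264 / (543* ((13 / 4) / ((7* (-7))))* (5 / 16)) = 275968 / 11765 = 23.46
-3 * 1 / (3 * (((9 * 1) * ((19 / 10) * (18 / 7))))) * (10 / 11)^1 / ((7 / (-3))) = 50 / 5643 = 0.01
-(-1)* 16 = 16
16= 16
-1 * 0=0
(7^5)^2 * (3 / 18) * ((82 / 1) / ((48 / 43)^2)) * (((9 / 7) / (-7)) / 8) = -437023799009 / 6144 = -71130175.62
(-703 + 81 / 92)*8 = -129190 / 23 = -5616.96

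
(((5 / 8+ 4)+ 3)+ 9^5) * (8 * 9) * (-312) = -1326648024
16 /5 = 3.20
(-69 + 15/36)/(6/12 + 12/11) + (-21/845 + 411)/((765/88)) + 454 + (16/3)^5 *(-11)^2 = 127693819468291/244348650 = 522588.60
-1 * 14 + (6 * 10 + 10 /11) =46.91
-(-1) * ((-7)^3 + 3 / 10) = -3427 / 10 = -342.70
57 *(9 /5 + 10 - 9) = 798 /5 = 159.60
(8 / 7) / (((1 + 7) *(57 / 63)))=3 / 19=0.16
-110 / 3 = -36.67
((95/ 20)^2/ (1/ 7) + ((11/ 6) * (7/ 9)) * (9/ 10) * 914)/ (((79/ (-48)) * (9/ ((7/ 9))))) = -2235919/ 31995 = -69.88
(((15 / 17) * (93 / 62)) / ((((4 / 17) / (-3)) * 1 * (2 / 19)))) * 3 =-7695 / 16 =-480.94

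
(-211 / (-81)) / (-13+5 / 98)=-20678 / 102789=-0.20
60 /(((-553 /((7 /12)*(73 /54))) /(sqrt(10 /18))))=-0.06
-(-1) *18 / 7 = 18 / 7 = 2.57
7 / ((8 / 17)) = 119 / 8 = 14.88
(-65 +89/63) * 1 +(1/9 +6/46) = -30596/483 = -63.35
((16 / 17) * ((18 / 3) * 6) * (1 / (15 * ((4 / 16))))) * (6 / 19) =4608 / 1615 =2.85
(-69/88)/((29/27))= -1863/2552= -0.73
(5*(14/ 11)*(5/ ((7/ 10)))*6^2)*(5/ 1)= 90000/ 11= 8181.82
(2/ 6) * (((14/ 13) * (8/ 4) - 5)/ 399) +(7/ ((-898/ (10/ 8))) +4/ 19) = 0.20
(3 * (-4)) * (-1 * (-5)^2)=300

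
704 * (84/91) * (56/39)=157696/169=933.11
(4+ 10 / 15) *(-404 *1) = -1885.33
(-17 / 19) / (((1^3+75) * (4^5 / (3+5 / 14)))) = -799 / 20701184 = -0.00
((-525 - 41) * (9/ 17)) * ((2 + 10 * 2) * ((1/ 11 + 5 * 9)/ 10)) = -2526624/ 85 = -29724.99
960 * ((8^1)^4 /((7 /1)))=3932160 /7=561737.14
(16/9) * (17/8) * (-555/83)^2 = 1163650/6889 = 168.91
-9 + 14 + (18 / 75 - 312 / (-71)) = 17101 / 1775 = 9.63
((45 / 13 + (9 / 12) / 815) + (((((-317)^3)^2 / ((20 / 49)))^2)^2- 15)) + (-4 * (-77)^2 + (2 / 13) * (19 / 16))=12952021899273765683284300330939048401814285854582681176873412040004999 / 339040000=38202046659018893591565300000000000000000000000000000000000000.00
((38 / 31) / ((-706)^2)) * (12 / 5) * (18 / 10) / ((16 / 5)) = 513 / 154515160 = 0.00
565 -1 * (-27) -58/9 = 5270/9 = 585.56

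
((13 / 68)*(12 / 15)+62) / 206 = 5283 / 17510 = 0.30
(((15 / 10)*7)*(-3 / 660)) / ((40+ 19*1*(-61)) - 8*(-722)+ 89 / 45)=-189 / 18449552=-0.00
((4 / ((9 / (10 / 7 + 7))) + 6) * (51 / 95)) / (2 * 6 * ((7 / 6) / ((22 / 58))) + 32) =57409 / 756105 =0.08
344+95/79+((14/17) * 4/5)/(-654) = 757995233/2195805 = 345.20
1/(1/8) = 8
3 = 3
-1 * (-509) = 509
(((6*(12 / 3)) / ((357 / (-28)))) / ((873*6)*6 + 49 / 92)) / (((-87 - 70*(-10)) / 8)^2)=-0.00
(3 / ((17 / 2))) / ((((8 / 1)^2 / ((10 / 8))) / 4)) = 15 / 544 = 0.03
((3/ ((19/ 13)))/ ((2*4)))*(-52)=-13.34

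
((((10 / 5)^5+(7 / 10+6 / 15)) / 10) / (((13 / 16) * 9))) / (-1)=-1324 / 2925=-0.45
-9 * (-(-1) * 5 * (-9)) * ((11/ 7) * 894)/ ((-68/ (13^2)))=-336544065/ 238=-1414050.69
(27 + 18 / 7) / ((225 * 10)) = 23 / 1750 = 0.01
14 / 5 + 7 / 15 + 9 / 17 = 968 / 255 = 3.80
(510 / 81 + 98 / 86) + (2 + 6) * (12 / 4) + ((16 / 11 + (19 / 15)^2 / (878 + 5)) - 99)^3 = -416541528636578091568676077 / 448824107675791546875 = -928072.98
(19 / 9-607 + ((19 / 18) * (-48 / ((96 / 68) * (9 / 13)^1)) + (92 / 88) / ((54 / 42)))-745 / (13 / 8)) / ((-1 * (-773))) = -1.44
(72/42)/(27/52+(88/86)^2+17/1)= 384592/4165259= 0.09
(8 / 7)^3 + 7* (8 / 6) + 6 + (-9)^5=-60744107 / 1029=-59032.17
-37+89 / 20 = -651 / 20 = -32.55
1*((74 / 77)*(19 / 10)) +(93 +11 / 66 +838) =2155213 / 2310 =932.99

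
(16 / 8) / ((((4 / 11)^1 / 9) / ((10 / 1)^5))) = 4950000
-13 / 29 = -0.45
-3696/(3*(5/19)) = -23408/5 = -4681.60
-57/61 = -0.93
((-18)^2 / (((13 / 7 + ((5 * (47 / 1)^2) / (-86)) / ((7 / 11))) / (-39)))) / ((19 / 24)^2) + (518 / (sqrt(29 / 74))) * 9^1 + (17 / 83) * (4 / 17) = 363843160964 / 3606856051 + 4662 * sqrt(2146) / 29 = 7548.01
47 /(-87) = -47 /87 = -0.54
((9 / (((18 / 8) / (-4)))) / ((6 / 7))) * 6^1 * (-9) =1008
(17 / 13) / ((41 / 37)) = 629 / 533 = 1.18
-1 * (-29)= 29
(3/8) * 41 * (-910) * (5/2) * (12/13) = -64575/2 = -32287.50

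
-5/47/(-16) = 5/752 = 0.01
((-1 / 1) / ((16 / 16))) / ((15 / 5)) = -1 / 3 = -0.33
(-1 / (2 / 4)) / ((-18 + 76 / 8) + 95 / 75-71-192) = 60 / 8107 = 0.01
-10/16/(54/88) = -55/54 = -1.02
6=6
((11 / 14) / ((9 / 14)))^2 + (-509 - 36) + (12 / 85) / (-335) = -1253584372 / 2306475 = -543.51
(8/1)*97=776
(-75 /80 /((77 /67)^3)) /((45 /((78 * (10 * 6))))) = -58648785 /913066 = -64.23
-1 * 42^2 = -1764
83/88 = 0.94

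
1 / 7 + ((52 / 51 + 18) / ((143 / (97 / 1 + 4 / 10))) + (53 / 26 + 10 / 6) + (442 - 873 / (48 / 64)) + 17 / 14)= -35939042 / 51051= -703.98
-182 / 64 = -91 / 32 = -2.84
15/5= 3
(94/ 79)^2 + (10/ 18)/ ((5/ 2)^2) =1.50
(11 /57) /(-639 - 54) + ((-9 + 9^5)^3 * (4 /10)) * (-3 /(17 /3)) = -2660461339395686417 /61047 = -43580541867670.59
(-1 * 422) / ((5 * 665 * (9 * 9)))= -422 / 269325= -0.00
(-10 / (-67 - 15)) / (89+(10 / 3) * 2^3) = 15 / 14227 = 0.00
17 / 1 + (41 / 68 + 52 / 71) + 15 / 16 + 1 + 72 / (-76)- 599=-212698817 / 366928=-579.67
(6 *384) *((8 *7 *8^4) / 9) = 58720256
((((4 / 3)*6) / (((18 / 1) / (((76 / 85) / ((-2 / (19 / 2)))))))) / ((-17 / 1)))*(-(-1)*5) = 1444 / 2601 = 0.56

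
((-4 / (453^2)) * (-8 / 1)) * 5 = 0.00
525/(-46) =-525/46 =-11.41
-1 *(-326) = 326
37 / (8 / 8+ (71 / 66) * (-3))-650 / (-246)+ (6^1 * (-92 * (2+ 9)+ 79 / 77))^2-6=547611730189 / 14883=36794445.35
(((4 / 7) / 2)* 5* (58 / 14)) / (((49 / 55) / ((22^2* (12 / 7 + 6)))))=416869200 / 16807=24803.31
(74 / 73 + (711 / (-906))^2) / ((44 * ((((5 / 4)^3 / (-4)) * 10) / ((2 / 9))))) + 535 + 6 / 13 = 716906030034811 / 1338860469375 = 535.46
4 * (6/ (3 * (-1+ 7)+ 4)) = 12/ 11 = 1.09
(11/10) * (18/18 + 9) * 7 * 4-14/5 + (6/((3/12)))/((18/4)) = 4658/15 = 310.53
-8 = -8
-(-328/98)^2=-26896/2401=-11.20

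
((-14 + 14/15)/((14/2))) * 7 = -196/15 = -13.07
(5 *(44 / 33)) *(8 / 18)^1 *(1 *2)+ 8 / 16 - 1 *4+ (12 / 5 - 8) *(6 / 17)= 2063 / 4590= 0.45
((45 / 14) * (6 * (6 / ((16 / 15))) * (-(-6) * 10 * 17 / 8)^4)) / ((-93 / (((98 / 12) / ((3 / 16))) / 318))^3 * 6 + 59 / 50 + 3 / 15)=-3597625542877734375 / 235704430855099372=-15.26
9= 9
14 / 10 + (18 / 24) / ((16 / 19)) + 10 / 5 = 1373 / 320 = 4.29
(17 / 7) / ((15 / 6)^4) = 272 / 4375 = 0.06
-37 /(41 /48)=-1776 /41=-43.32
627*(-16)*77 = -772464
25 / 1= 25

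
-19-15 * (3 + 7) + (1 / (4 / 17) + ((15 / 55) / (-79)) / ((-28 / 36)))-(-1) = -3984257 / 24332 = -163.75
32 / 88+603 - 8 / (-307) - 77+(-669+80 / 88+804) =2236583 / 3377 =662.30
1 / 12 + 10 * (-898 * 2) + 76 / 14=-1508177 / 84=-17954.49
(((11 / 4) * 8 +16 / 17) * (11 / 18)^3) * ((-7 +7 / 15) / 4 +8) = 3304873 / 99144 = 33.33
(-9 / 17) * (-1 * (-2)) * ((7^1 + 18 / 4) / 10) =-207 / 170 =-1.22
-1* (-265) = 265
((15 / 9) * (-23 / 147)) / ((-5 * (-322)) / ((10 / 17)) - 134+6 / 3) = -23 / 229761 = -0.00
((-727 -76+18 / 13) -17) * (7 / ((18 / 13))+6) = -1058879 / 117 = -9050.25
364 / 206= 182 / 103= 1.77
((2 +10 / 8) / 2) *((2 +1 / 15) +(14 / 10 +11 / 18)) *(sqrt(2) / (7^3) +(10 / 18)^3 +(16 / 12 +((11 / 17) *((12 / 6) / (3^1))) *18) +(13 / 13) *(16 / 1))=4771 *sqrt(2) / 246960 +298822043 / 1784592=167.47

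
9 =9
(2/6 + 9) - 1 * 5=13/3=4.33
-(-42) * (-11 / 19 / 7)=-66 / 19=-3.47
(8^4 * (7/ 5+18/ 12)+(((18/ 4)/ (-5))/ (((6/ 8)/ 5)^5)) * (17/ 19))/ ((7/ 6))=6536192/ 5985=1092.10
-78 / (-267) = 26 / 89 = 0.29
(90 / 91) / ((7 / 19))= 1710 / 637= 2.68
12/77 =0.16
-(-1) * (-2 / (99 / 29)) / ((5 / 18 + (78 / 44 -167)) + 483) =-58 / 31487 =-0.00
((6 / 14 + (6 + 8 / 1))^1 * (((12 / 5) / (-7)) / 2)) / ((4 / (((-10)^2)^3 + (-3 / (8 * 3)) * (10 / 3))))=-34628557 / 56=-618367.09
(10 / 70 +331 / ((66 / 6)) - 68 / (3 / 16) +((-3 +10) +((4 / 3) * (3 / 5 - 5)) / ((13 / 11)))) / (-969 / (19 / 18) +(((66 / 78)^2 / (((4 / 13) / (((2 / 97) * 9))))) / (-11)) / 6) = 641611156 / 1782713625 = 0.36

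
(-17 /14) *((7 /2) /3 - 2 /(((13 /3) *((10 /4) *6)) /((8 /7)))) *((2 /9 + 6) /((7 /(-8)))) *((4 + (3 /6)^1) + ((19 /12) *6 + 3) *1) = 14283536 /85995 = 166.10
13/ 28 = 0.46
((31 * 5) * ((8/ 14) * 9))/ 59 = 5580/ 413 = 13.51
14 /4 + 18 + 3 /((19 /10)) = 877 /38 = 23.08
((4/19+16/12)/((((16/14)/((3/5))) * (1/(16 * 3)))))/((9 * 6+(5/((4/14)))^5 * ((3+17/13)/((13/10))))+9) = 178464/24948179615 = 0.00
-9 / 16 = -0.56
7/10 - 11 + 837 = 8267/10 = 826.70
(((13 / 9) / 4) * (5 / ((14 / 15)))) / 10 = 65 / 336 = 0.19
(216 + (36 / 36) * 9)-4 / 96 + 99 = 7775 / 24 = 323.96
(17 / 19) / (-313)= -17 / 5947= -0.00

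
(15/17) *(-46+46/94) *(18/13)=-577530/10387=-55.60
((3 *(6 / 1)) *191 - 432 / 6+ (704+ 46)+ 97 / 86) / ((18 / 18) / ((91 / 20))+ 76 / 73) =3265.29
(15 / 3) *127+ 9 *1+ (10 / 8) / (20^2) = 206081 / 320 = 644.00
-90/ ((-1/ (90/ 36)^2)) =1125/ 2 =562.50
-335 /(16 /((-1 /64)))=335 /1024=0.33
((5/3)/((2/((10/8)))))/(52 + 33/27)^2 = 675/1835528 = 0.00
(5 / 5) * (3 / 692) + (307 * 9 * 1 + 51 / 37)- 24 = 70164759 / 25604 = 2740.38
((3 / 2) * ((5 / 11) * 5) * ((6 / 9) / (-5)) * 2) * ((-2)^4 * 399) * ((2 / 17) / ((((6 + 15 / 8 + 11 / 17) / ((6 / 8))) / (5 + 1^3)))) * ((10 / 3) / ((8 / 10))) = -1008000 / 671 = -1502.24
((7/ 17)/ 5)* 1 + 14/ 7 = 177/ 85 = 2.08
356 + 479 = 835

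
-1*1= -1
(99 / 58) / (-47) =-99 / 2726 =-0.04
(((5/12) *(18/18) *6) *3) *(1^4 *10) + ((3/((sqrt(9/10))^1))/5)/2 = sqrt(10)/10 + 75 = 75.32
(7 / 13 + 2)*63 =2079 / 13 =159.92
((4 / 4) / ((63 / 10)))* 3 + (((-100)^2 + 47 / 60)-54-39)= 4161469 / 420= 9908.26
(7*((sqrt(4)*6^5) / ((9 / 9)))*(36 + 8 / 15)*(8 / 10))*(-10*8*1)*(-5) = 1272692736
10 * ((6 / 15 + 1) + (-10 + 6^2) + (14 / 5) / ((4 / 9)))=337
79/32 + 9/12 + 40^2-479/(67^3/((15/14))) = 1603.22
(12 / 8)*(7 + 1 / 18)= 127 / 12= 10.58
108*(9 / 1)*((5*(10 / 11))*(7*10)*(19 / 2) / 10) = 3231900 / 11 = 293809.09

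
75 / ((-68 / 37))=-40.81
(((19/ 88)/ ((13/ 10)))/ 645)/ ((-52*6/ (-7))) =133/ 23021856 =0.00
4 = 4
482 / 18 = 241 / 9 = 26.78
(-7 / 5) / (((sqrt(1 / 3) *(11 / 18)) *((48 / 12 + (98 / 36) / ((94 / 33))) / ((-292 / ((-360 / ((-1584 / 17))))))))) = 41501376 *sqrt(3) / 1187875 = 60.51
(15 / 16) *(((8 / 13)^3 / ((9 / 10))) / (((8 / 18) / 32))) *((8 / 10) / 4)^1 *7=53760 / 2197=24.47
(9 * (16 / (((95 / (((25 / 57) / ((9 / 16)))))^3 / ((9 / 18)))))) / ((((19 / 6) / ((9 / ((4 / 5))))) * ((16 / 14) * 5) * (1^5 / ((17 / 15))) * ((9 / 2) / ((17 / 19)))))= 207155200 / 37143052370667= 0.00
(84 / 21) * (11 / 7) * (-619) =-27236 / 7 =-3890.86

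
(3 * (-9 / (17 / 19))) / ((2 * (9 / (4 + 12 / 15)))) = -684 / 85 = -8.05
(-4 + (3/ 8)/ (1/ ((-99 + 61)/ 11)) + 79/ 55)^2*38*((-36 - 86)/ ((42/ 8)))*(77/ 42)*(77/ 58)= -92823151/ 2900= -32007.98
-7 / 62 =-0.11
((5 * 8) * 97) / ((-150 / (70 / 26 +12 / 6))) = -23668 / 195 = -121.37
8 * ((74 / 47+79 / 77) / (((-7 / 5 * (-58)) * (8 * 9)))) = 15685 / 4407942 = 0.00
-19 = -19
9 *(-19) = -171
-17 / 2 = -8.50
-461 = -461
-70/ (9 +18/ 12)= -20/ 3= -6.67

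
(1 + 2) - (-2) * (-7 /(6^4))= 1937 /648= 2.99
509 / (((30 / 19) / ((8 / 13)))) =38684 / 195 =198.38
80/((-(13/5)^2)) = -2000/169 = -11.83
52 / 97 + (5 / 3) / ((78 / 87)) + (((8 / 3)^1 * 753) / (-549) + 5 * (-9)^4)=45419333257 / 1384578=32803.74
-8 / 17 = -0.47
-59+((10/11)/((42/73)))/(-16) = -218429/3696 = -59.10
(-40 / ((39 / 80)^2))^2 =65536000000 / 2313441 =28328.36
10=10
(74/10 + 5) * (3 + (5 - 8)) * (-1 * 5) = 0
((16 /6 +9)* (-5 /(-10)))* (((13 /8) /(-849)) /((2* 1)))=-455 /81504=-0.01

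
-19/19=-1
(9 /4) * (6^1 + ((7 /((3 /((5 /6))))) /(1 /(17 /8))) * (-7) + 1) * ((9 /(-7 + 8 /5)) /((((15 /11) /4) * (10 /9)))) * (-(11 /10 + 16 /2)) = -1975.10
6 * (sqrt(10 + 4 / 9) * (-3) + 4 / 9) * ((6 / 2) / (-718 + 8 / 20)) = -10 / 897 + 15 * sqrt(94) / 598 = 0.23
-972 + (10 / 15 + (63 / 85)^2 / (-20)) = -421084907 / 433500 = -971.36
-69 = -69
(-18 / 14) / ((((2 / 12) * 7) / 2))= -108 / 49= -2.20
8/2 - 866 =-862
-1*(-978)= 978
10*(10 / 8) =25 / 2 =12.50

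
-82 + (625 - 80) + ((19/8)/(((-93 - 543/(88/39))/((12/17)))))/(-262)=10091385905/21795649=463.00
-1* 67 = -67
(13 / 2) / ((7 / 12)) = 78 / 7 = 11.14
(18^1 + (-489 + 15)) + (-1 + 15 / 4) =-1813 / 4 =-453.25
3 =3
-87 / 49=-1.78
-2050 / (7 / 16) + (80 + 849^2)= 5013367 / 7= 716195.29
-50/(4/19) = -475/2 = -237.50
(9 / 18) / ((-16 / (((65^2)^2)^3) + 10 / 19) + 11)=108072172199008544921875 / 2491347969640302246093142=0.04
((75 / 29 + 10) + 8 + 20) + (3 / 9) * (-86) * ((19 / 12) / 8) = 145795 / 4176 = 34.91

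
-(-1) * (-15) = -15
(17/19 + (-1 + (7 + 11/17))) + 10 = 5666/323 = 17.54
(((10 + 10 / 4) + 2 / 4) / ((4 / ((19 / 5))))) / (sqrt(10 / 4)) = 247 * sqrt(10) / 100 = 7.81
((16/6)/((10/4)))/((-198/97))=-776/1485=-0.52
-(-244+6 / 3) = 242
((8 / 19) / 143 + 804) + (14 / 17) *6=37364320 / 46189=808.94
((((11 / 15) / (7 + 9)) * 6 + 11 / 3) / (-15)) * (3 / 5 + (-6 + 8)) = -6149 / 9000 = -0.68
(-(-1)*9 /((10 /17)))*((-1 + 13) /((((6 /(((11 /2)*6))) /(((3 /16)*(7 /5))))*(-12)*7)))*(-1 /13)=5049 /20800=0.24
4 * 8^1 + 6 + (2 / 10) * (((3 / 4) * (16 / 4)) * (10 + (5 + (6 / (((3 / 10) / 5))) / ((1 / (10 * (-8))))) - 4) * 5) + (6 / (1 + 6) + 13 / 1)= -167406 / 7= -23915.14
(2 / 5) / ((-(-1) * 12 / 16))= 8 / 15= 0.53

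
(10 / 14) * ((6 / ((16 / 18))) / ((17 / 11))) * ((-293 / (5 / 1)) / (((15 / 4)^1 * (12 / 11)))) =-106359 / 2380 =-44.69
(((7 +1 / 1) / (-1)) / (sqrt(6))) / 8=-sqrt(6) / 6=-0.41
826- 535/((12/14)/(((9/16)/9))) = 75551/96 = 786.99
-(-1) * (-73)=-73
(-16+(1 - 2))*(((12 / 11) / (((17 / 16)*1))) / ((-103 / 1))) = 192 / 1133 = 0.17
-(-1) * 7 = 7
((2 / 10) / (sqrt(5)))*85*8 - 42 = -42 +136*sqrt(5) / 5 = 18.82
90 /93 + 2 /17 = 1.09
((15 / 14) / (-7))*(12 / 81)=-10 / 441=-0.02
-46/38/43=-23/817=-0.03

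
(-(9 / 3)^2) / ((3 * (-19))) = 3 / 19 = 0.16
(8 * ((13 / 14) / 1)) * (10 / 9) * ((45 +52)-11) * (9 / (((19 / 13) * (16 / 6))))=218010 / 133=1639.17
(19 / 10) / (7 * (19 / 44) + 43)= 418 / 10125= 0.04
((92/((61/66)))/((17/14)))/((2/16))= 680064/1037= 655.80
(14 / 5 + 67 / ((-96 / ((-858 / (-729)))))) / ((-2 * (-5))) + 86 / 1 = 50270591 / 583200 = 86.20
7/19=0.37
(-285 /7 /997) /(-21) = 95 /48853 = 0.00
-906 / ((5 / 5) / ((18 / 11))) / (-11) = 16308 / 121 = 134.78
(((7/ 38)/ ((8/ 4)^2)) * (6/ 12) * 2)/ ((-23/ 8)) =-7/ 437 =-0.02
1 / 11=0.09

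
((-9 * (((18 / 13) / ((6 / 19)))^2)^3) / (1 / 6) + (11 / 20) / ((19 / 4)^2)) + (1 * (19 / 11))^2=-383689.02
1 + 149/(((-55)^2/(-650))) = -3753/121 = -31.02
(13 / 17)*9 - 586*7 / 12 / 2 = -33463 / 204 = -164.03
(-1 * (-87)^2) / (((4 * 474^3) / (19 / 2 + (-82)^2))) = -3775249 / 31554496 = -0.12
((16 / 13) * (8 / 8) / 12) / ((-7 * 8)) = -1 / 546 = -0.00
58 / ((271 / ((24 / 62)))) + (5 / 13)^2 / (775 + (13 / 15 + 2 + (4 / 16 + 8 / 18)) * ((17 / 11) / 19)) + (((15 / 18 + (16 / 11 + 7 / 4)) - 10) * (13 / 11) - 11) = -1080061538959360423 / 60126661230929436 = -17.96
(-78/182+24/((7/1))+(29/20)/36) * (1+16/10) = 28457/3600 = 7.90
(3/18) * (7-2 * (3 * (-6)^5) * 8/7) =373297/42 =8888.02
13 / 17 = 0.76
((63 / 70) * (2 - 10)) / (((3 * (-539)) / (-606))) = -7272 / 2695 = -2.70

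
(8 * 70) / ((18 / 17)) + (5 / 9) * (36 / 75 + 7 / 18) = 428791 / 810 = 529.37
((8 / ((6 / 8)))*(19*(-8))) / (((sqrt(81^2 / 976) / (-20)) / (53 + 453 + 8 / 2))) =66150400*sqrt(61) / 81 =6378409.14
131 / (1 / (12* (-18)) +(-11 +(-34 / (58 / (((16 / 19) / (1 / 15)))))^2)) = 8590693896 / 2873962823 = 2.99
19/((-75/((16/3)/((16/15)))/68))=-1292/15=-86.13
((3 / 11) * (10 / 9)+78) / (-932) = -646 / 7689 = -0.08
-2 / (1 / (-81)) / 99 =18 / 11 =1.64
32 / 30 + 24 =376 / 15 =25.07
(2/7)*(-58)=-116/7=-16.57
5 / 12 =0.42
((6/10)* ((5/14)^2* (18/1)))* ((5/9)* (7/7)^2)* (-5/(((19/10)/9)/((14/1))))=-33750/133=-253.76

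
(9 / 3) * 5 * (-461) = -6915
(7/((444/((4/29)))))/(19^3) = 7/22079121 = 0.00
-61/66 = -0.92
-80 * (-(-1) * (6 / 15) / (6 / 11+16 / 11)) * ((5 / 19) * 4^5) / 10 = -8192 / 19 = -431.16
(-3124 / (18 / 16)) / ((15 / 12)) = -99968 / 45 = -2221.51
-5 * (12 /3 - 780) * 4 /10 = 1552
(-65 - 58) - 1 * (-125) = 2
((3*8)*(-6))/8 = -18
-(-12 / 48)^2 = -1 / 16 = -0.06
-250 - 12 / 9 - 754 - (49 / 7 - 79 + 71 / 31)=-87013 / 93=-935.62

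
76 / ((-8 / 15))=-285 / 2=-142.50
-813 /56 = -14.52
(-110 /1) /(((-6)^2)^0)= -110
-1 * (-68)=68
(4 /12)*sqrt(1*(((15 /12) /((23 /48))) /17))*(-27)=-18*sqrt(5865) /391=-3.53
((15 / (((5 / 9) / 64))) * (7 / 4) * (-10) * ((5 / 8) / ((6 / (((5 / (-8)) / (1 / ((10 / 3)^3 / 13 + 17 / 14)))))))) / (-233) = -2495875 / 72696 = -34.33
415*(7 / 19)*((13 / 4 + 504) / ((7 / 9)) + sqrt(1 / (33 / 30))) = 2905*sqrt(110) / 209 + 7578315 / 76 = 99860.45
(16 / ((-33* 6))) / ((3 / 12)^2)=-128 / 99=-1.29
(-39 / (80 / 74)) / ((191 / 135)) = -38961 / 1528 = -25.50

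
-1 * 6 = -6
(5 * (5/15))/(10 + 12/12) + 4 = 4.15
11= 11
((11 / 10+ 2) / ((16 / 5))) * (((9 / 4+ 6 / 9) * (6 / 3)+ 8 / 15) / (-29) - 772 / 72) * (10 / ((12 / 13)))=-5754437 / 50112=-114.83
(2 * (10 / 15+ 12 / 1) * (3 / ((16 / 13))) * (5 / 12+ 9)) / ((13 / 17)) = 36499 / 48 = 760.40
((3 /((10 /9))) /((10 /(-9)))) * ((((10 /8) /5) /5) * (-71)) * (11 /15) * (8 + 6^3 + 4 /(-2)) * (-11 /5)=-77241681 /25000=-3089.67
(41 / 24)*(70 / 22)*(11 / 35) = 41 / 24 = 1.71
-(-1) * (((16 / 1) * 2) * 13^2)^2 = 29246464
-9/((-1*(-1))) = -9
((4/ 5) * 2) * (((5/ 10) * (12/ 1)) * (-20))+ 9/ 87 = -5565/ 29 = -191.90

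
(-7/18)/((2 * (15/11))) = -77/540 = -0.14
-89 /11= -8.09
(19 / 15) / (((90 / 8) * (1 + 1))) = 38 / 675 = 0.06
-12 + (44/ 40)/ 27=-3229/ 270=-11.96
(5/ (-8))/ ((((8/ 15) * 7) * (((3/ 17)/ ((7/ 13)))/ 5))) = -2125/ 832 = -2.55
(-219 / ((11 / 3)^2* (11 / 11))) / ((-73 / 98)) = 2646 / 121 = 21.87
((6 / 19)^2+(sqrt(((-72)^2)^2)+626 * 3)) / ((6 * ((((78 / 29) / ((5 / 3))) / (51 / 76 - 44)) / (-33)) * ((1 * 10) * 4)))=446346579701 / 17120064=26071.55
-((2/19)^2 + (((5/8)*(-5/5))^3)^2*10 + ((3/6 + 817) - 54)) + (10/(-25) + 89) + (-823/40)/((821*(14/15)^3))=-45006388182246107/66623034490880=-675.54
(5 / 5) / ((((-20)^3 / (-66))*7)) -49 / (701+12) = -1348471 / 19964000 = -0.07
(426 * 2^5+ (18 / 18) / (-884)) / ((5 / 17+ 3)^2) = 204861679 / 163072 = 1256.27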